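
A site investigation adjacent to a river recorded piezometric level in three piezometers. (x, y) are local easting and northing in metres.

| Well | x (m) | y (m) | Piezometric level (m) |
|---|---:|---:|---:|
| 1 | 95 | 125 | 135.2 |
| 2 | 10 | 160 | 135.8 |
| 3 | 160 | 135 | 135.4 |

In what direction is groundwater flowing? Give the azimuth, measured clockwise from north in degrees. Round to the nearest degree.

With h = a·x + b·y + c and 1 as origin, the differences give:
  (-85)·a + 35·b = +0.6
  65·a + 10·b = +0.2
Eliminate b (×10 and ×35, subtract): -3125·a = -1.00 → a = ∂h/∂x = +0.0003200
Back-substitute: b = ∂h/∂y = +0.01792.
Flow direction (−∇h) has components (-0.0003200 E, -0.01792 N).
Azimuth = atan2(E, N) = atan2(-0.0003200, -0.01792) = 181.0° ≈ 181°.

181°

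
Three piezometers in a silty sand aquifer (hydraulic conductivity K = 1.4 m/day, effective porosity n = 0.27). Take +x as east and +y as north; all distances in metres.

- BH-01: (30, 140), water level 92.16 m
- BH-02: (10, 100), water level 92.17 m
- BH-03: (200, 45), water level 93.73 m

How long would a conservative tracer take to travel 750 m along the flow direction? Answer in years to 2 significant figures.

49 years

Differences from BH-01: to BH-02 (Δx, Δy, Δh) = (-20, -40, +0.01); to BH-03 = (170, -95, +1.57).
Solve a·Δx + b·Δy = Δh: det = (-20)·(-95) − 170·(-40) = 8700.
∂h/∂x = [(+0.01)·(-95) − (+1.57)·(-40)] / 8700 = +0.007109
∂h/∂y = [(-20)·(+1.57) − 170·(+0.01)] / 8700 = -0.003805
|∇h| = √(0.007109² + -0.003805²) = 0.008063
Seepage velocity v = K·i/n = 1.4 × 0.008063 / 0.27 = 0.04181 m/day.
t = 750 / 0.04181 = 1.794e+04 days = 49.1 years.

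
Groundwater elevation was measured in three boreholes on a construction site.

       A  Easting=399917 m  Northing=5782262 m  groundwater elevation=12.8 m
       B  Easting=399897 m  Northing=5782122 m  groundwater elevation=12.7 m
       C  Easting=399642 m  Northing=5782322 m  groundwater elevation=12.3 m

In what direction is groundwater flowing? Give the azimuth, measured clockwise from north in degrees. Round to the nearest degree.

257°

Three-point gradient (reference A): Δ to B = (-20, -140, -0.1), Δ to C = (-275, 60, -0.5).
∂h/∂x = +0.001914, ∂h/∂y = +0.0004408 (det = -39700).
Flow direction (−∇h) has components (-0.001914 E, -0.0004408 N).
Azimuth = atan2(E, N) = atan2(-0.001914, -0.0004408) = 257.0° ≈ 257°.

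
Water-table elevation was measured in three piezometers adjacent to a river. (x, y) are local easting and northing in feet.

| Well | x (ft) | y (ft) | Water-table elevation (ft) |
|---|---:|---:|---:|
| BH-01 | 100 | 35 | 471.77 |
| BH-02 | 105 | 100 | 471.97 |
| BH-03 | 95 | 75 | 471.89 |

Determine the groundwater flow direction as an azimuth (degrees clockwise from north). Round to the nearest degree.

With h = a·x + b·y + c and BH-01 as origin, the differences give:
  5·a + 65·b = +0.20
  (-5)·a + 40·b = +0.12
Eliminate b (×40 and ×65, subtract): 525·a = 0.200 → a = ∂h/∂x = +0.0003810
Back-substitute: b = ∂h/∂y = +0.003048.
Flow direction (−∇h) has components (-0.0003810 E, -0.003048 N).
Azimuth = atan2(E, N) = atan2(-0.0003810, -0.003048) = 187.1° ≈ 187°.

187°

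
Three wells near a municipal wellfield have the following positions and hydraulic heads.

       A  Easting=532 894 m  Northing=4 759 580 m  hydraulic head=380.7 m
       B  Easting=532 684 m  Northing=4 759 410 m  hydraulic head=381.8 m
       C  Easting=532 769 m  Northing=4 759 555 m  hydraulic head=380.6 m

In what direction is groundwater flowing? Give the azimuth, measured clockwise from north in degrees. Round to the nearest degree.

344°

Differences from A: to B (Δx, Δy, Δh) = (-210, -170, +1.1); to C = (-125, -25, -0.1).
Determinant of the coordinate differences = (-210)·(-25) − (-125)·(-170) = -16000.
∂h/∂x = [(+1.1)·(-25) − (-0.1)·(-170)] / -16000 = +0.002781
∂h/∂y = [(-210)·(-0.1) − (-125)·(+1.1)] / -16000 = -0.009906
Flow direction (−∇h) has components (-0.002781 E, +0.009906 N).
Azimuth = atan2(E, N) = atan2(-0.002781, +0.009906) = 344.3° ≈ 344°.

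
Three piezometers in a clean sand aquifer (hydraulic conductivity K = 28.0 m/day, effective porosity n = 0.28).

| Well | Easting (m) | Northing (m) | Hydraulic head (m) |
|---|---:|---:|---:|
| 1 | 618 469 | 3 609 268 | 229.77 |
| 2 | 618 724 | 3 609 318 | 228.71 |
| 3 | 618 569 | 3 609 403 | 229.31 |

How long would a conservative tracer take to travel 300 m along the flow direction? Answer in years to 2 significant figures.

2.0 years

Taking 1 as reference: 2−1 = (255, 50, -1.06); 3−1 = (100, 135, -0.46).
Determinant of the coordinate differences = 255·135 − 100·50 = 29425.
∂h/∂x = [(-1.06)·135 − (-0.46)·50] / 29425 = -0.004082
∂h/∂y = [255·(-0.46) − 100·(-1.06)] / 29425 = -0.0003840
|∇h| = √(-0.004082² + -0.0003840²) = 0.0041
Seepage velocity v = K·i/n = 28.0 × 0.0041 / 0.28 = 0.41 m/day.
t = 300 / 0.41 = 731.7 days = 2 years.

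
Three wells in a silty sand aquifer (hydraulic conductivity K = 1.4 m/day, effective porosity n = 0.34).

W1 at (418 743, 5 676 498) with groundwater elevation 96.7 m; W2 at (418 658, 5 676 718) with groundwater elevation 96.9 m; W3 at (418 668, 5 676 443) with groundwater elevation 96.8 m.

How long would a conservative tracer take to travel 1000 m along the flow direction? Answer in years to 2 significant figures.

Taking W1 as reference: W2−W1 = (-85, 220, +0.2); W3−W1 = (-75, -55, +0.1).
Solve a·Δx + b·Δy = Δh: det = (-85)·(-55) − (-75)·220 = 21175.
∂h/∂x = [(+0.2)·(-55) − (+0.1)·220] / 21175 = -0.001558
∂h/∂y = [(-85)·(+0.1) − (-75)·(+0.2)] / 21175 = +0.0003070
|∇h| = √(-0.001558² + 0.0003070²) = 0.001588
Seepage velocity v = K·i/n = 1.4 × 0.001588 / 0.34 = 0.006539 m/day.
t = 1000 / 0.006539 = 1.529e+05 days = 419 years.

420 years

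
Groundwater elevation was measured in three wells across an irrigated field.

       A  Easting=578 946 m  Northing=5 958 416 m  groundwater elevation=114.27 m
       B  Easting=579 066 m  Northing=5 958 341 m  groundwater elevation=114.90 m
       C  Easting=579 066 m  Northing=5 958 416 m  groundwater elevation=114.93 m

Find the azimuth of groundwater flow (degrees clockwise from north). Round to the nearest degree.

266°

With h = a·x + b·y + c and A as origin, the differences give:
  120·a + (-75)·b = +0.63
  120·a + 0·b = +0.66
Eliminate b (×0 and ×(-75), subtract): 9000·a = 49.500 → a = ∂h/∂x = +0.005500
Back-substitute: b = ∂h/∂y = +0.0004000.
Flow direction (−∇h) has components (-0.005500 E, -0.0004000 N).
Azimuth = atan2(E, N) = atan2(-0.005500, -0.0004000) = 265.8° ≈ 266°.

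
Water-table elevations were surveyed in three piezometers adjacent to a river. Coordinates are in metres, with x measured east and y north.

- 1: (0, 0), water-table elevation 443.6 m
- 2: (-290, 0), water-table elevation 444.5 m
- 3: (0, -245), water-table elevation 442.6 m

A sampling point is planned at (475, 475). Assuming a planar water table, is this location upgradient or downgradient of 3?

upgradient

∂h/∂x = (444.5 − 443.6) / (-290 − 0) = -0.003103
∂h/∂y = (442.6 − 443.6) / (-245 − 0) = +0.004082
Head at (475, 475) = 443.6 + (-0.003103)·(475) + (+0.004082)·(475) = 444.06 m.
That is higher than the 442.6 m at 3, so the point is upgradient.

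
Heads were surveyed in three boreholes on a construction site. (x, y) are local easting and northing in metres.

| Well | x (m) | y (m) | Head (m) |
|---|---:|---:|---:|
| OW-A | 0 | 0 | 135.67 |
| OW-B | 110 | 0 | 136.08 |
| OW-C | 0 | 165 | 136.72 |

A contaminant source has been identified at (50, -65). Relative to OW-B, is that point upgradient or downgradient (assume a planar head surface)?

downgradient

∂h/∂x = (136.08 − 135.67) / (110 − 0) = +0.003727
∂h/∂y = (136.72 − 135.67) / (165 − 0) = +0.006364
Head at (50, -65) = 135.67 + (+0.003727)·(50) + (+0.006364)·(-65) = 135.44 m.
That is lower than the 136.08 m at OW-B, so the point is downgradient.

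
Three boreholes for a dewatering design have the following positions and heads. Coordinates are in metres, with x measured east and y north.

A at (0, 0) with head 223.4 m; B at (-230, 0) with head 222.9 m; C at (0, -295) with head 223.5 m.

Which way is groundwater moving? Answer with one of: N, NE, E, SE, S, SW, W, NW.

W

∂h/∂x = (222.9 − 223.4) / (-230 − 0) = +0.002174
∂h/∂y = (223.5 − 223.4) / (-295 − 0) = -0.0003390
Flow = −∇h = (-0.002174 east, +0.0003390 north), which points west.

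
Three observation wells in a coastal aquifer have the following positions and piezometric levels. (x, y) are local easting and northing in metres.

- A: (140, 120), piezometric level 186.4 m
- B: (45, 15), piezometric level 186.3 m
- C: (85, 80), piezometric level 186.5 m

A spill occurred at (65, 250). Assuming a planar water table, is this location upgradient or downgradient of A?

With h = a·x + b·y + c and A as origin, the differences give:
  (-95)·a + (-105)·b = -0.1
  (-55)·a + (-40)·b = +0.1
Eliminate b (×(-40) and ×(-105), subtract): -1975·a = 14.50 → a = ∂h/∂x = -0.007342
Back-substitute: b = ∂h/∂y = +0.007595.
Head at (65, 250) = 186.4 + (-0.007342)·(-75) + (+0.007595)·(130) = 187.94 m.
That is higher than the 186.4 m at A, so the point is upgradient.

upgradient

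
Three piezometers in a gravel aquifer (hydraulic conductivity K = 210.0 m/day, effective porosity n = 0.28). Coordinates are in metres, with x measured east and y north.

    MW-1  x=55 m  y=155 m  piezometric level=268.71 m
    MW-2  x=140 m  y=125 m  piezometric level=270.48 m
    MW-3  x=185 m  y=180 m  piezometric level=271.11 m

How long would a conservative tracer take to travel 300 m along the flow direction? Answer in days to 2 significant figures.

With h = a·x + b·y + c and MW-1 as origin, the differences give:
  85·a + (-30)·b = +1.77
  130·a + 25·b = +2.40
Eliminate b (×25 and ×(-30), subtract): 6025·a = 116.250 → a = ∂h/∂x = +0.01929
Back-substitute: b = ∂h/∂y = -0.004332.
|∇h| = √(0.01929² + -0.004332²) = 0.01977
Seepage velocity v = K·i/n = 210.0 × 0.01977 / 0.28 = 14.83 m/day.
t = 300 / 14.83 = 20.23 days.

20 days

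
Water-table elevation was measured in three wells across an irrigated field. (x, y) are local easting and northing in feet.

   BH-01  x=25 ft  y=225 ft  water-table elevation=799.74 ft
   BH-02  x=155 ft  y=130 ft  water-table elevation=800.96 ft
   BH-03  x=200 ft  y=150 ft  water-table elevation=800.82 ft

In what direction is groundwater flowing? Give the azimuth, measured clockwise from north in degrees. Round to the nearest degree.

351°

Taking BH-01 as reference: BH-02−BH-01 = (130, -95, +1.22); BH-03−BH-01 = (175, -75, +1.08).
Solve a·Δx + b·Δy = Δh: det = 130·(-75) − 175·(-95) = 6875.
∂h/∂x = [(+1.22)·(-75) − (+1.08)·(-95)] / 6875 = +0.001615
∂h/∂y = [130·(+1.08) − 175·(+1.22)] / 6875 = -0.01063
Flow direction (−∇h) has components (-0.001615 E, +0.01063 N).
Azimuth = atan2(E, N) = atan2(-0.001615, +0.01063) = 351.4° ≈ 351°.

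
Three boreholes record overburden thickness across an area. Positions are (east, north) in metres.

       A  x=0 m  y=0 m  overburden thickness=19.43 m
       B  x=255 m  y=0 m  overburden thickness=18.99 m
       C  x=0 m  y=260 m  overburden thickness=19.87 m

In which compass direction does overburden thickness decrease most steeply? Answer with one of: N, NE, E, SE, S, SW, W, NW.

SE

∂d/∂x = (18.99 − 19.43) / (255 − 0) = -0.001725
∂d/∂y = (19.87 − 19.43) / (260 − 0) = +0.001692
Steepest decrease is along −∇f = (+0.001725 E, -0.001692 N) → southeast.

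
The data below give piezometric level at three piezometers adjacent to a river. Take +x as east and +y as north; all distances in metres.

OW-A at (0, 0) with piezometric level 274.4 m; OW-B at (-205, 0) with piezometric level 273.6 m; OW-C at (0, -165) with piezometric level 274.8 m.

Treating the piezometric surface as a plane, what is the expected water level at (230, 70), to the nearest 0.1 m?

∂h/∂x = (273.6 − 274.4) / (-205 − 0) = +0.003902
∂h/∂y = (274.8 − 274.4) / (-165 − 0) = -0.002424
h(230, 70) = 274.4 + (+0.003902)·(230) + (-0.002424)·(70) = 274.4 +0.898 -0.170 = 275.128 m.

275.1 m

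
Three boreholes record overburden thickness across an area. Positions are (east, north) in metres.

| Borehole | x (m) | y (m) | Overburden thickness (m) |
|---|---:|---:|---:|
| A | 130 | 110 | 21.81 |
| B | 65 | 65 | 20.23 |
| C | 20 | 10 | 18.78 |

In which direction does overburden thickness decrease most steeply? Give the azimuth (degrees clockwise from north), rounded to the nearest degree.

223°

With d = a·x + b·y + c and A as origin, the differences give:
  (-65)·a + (-45)·b = -1.58
  (-110)·a + (-100)·b = -3.03
Eliminate b (×(-100) and ×(-45), subtract): 1550·a = 21.650 → a = ∂d/∂x = +0.01397
Back-substitute: b = ∂d/∂y = +0.01494.
Steepest decrease is along −∇f: components (-0.01397 E, -0.01494 N).
Azimuth = atan2(-0.01397, -0.01494) = 223.1° ≈ 223°.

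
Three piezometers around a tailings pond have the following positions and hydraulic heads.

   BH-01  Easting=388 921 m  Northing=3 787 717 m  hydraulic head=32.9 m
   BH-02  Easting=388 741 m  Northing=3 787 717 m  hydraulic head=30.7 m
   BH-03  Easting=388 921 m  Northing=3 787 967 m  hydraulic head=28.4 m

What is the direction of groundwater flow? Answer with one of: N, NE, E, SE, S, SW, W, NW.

∂h/∂x = (30.7 − 32.9) / (388741 − 388921) = +0.01222
∂h/∂y = (28.4 − 32.9) / (3787967 − 3787717) = -0.01800
Flow = −∇h = (-0.01222 east, +0.01800 north), which points northwest.

NW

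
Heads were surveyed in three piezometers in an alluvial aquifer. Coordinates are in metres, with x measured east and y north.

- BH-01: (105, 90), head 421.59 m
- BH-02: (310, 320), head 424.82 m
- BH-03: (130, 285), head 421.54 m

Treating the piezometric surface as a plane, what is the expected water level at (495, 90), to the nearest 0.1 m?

428.9 m

Differences from BH-01: to BH-02 (Δx, Δy, Δh) = (205, 230, +3.23); to BH-03 = (25, 195, -0.05).
Determinant of the coordinate differences = 205·195 − 25·230 = 34225.
∂h/∂x = [(+3.23)·195 − (-0.05)·230] / 34225 = +0.01874
∂h/∂y = [205·(-0.05) − 25·(+3.23)] / 34225 = -0.002659
h(495, 90) = 421.59 + (+0.01874)·(390) + (-0.002659)·(0) = 421.59 +7.308 -0.000 = 428.898 m.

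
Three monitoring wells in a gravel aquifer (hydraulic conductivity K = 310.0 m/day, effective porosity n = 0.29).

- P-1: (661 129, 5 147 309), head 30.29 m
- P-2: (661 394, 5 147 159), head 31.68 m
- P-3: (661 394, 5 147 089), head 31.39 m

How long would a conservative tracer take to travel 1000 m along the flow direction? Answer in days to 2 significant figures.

110 days

Differences from P-1: to P-2 (Δx, Δy, Δh) = (265, -150, +1.39); to P-3 = (265, -220, +1.10).
Determinant of the coordinate differences = 265·(-220) − 265·(-150) = -18550.
∂h/∂x = [(+1.39)·(-220) − (+1.10)·(-150)] / -18550 = +0.007590
∂h/∂y = [265·(+1.10) − 265·(+1.39)] / -18550 = +0.004143
|∇h| = √(0.007590² + 0.004143²) = 0.008647
Seepage velocity v = K·i/n = 310.0 × 0.008647 / 0.29 = 9.243 m/day.
t = 1000 / 9.243 = 108.2 days.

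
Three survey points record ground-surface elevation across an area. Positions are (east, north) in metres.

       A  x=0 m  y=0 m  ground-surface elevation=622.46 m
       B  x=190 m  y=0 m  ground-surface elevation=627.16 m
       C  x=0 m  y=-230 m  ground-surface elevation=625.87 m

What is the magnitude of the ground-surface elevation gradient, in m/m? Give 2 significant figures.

0.029 m/m

∂z/∂x = (627.16 − 622.46) / (190 − 0) = +0.02474
∂z/∂y = (625.87 − 622.46) / (-230 − 0) = -0.01483
|∇f| = √(0.02474² + -0.01483²) = 0.02884 m/m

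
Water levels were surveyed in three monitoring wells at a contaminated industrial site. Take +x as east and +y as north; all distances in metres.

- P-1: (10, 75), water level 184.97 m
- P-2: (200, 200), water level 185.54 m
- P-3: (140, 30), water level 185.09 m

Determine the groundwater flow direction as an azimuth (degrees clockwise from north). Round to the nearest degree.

Taking P-1 as reference: P-2−P-1 = (190, 125, +0.57); P-3−P-1 = (130, -45, +0.12).
Determinant of the coordinate differences = 190·(-45) − 130·125 = -24800.
∂h/∂x = [(+0.57)·(-45) − (+0.12)·125] / -24800 = +0.001639
∂h/∂y = [190·(+0.12) − 130·(+0.57)] / -24800 = +0.002069
Flow direction (−∇h) has components (-0.001639 E, -0.002069 N).
Azimuth = atan2(E, N) = atan2(-0.001639, -0.002069) = 218.4° ≈ 218°.

218°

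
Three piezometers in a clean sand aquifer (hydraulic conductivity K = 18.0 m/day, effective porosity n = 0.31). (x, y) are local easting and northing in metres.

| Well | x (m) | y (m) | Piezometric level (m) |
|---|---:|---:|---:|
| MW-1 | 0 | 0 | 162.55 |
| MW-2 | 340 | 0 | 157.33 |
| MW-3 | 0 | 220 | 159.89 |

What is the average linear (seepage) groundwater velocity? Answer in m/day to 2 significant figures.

∂h/∂x = (157.33 − 162.55) / (340 − 0) = -0.01535
∂h/∂y = (159.89 − 162.55) / (220 − 0) = -0.01209
|∇h| = √(-0.01535² + -0.01209²) = 0.01954
Seepage velocity v = K·i/n = 18.0 × 0.01954 / 0.31 = 1.135 m/day.

1.1 m/day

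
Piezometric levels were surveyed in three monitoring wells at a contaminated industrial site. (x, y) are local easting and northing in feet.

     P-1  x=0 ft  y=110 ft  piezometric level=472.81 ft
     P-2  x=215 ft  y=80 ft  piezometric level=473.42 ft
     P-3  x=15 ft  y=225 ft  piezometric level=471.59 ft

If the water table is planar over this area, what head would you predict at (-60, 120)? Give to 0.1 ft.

472.6 ft

Three-point gradient (reference P-1): Δ to P-2 = (215, -30, +0.61), Δ to P-3 = (15, 115, -1.22).
∂h/∂x = +0.001333, ∂h/∂y = -0.01078 (det = 25175).
h(-60, 120) = 472.81 + (+0.001333)·(-60) + (-0.01078)·(10) = 472.81 -0.080 -0.108 = 472.622 ft.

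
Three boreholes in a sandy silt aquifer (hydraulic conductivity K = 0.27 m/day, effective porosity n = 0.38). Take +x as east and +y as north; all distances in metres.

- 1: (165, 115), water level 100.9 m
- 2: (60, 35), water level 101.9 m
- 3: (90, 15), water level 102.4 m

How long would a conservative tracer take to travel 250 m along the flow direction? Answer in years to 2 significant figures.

Taking 1 as reference: 2−1 = (-105, -80, +1.0); 3−1 = (-75, -100, +1.5).
Solve a·Δx + b·Δy = Δh: det = (-105)·(-100) − (-75)·(-80) = 4500.
∂h/∂x = [(+1.0)·(-100) − (+1.5)·(-80)] / 4500 = +0.004444
∂h/∂y = [(-105)·(+1.5) − (-75)·(+1.0)] / 4500 = -0.01833
|∇h| = √(0.004444² + -0.01833²) = 0.01886
Seepage velocity v = K·i/n = 0.27 × 0.01886 / 0.38 = 0.0134 m/day.
t = 250 / 0.0134 = 1.866e+04 days = 51.1 years.

51 years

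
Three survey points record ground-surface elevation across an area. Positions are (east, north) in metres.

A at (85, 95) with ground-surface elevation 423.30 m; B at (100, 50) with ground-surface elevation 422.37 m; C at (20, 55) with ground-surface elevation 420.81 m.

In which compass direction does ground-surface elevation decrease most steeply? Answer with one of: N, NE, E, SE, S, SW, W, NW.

Differences from A: to B (Δx, Δy, Δh) = (15, -45, -0.93); to C = (-65, -40, -2.49).
Determinant of the coordinate differences = 15·(-40) − (-65)·(-45) = -3525.
∂z/∂x = [(-0.93)·(-40) − (-2.49)·(-45)] / -3525 = +0.02123
∂z/∂y = [15·(-2.49) − (-65)·(-0.93)] / -3525 = +0.02774
Steepest decrease is along −∇f = (-0.02123 E, -0.02774 N) → southwest.

SW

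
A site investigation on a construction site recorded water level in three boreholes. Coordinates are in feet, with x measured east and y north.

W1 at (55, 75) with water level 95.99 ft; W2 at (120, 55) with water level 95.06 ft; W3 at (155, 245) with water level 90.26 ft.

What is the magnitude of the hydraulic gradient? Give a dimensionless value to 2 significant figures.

0.030

Differences from W1: to W2 (Δx, Δy, Δh) = (65, -20, -0.93); to W3 = (100, 170, -5.73).
Solve a·Δx + b·Δy = Δh: det = 65·170 − 100·(-20) = 13050.
∂h/∂x = [(-0.93)·170 − (-5.73)·(-20)] / 13050 = -0.02090
∂h/∂y = [65·(-5.73) − 100·(-0.93)] / 13050 = -0.02141
|∇h| = √(-0.02090² + -0.02141²) = 0.02992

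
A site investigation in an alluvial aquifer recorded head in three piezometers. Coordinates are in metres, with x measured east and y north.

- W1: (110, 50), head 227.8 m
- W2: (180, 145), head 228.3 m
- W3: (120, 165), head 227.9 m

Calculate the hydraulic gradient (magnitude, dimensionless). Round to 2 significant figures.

With h = a·x + b·y + c and W1 as origin, the differences give:
  70·a + 95·b = +0.5
  10·a + 115·b = +0.1
Eliminate b (×115 and ×95, subtract): 7100·a = 48.00 → a = ∂h/∂x = +0.006761
Back-substitute: b = ∂h/∂y = +0.0002817.
|∇h| = √(0.006761² + 0.0002817²) = 0.006767

0.0068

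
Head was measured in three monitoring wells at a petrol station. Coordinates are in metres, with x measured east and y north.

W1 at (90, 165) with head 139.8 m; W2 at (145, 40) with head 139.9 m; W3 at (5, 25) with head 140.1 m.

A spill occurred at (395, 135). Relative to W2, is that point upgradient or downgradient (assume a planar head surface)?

Three-point gradient (reference W1): Δ to W2 = (55, -125, +0.1), Δ to W3 = (-85, -140, +0.3).
∂h/∂x = -0.001282, ∂h/∂y = -0.001364 (det = -18325).
Head at (395, 135) = 139.8 + (-0.001282)·(305) + (-0.001364)·(-30) = 139.45 m.
That is lower than the 139.9 m at W2, so the point is downgradient.

downgradient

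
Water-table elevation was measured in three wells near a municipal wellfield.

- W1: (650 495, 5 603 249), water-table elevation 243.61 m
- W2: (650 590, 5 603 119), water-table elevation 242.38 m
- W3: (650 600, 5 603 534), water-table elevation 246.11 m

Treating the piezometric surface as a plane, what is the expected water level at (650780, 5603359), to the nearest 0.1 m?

Taking W1 as reference: W2−W1 = (95, -130, -1.23); W3−W1 = (105, 285, +2.50).
Determinant of the coordinate differences = 95·285 − 105·(-130) = 40725.
∂h/∂x = [(-1.23)·285 − (+2.50)·(-130)] / 40725 = -0.0006274
∂h/∂y = [95·(+2.50) − 105·(-1.23)] / 40725 = +0.009003
h(650780, 5603359) = 243.61 + (-0.0006274)·(285) + (+0.009003)·(110) = 243.61 -0.179 +0.990 = 244.422 m.

244.4 m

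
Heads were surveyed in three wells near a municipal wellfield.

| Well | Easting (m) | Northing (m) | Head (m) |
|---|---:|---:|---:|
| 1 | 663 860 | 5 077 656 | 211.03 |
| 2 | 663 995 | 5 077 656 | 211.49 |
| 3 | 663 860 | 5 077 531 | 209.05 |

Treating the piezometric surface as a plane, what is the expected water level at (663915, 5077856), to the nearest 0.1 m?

214.4 m

∂h/∂x = (211.49 − 211.03) / (663995 − 663860) = +0.003407
∂h/∂y = (209.05 − 211.03) / (5077531 − 5077656) = +0.01584
h(663915, 5077856) = 211.03 + (+0.003407)·(55) + (+0.01584)·(200) = 211.03 +0.187 +3.168 = 214.385 m.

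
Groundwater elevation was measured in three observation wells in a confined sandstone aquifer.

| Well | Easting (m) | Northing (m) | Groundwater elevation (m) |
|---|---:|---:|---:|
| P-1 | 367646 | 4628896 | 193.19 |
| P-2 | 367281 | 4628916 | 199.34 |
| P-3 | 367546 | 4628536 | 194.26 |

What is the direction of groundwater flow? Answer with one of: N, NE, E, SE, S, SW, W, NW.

With h = a·x + b·y + c and P-1 as origin, the differences give:
  (-365)·a + 20·b = +6.15
  (-100)·a + (-360)·b = +1.07
Eliminate b (×(-360) and ×20, subtract): 133400·a = -2235.400 → a = ∂h/∂x = -0.01676
Back-substitute: b = ∂h/∂y = +0.001683.
Flow = −∇h = (+0.01676 east, -0.001683 north), which points east.

E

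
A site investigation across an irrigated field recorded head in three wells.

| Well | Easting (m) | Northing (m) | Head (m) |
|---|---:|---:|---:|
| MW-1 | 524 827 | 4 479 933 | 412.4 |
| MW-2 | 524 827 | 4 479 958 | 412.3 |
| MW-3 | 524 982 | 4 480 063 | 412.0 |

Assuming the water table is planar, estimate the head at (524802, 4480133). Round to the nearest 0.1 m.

With h = a·x + b·y + c and MW-1 as origin, the differences give:
  0·a + 25·b = -0.1
  155·a + 130·b = -0.4
Eliminate b (×130 and ×25, subtract): -3875·a = -3.00 → a = ∂h/∂x = +0.0007742
Back-substitute: b = ∂h/∂y = -0.004000.
h(524802, 4480133) = 412.4 + (+0.0007742)·(-25) + (-0.004000)·(200) = 412.4 -0.019 -0.800 = 411.581 m.

411.6 m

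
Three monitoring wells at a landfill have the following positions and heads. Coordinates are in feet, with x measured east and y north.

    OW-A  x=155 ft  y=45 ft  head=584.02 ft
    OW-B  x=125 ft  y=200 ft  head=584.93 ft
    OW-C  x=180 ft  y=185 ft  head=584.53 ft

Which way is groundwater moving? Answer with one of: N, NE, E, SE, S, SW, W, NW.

Differences from OW-A: to OW-B (Δx, Δy, Δh) = (-30, 155, +0.91); to OW-C = (25, 140, +0.51).
Determinant of the coordinate differences = (-30)·140 − 25·155 = -8075.
∂h/∂x = [(+0.91)·140 − (+0.51)·155] / -8075 = -0.005988
∂h/∂y = [(-30)·(+0.51) − 25·(+0.91)] / -8075 = +0.004712
Flow = −∇h = (+0.005988 east, -0.004712 north), which points southeast.

SE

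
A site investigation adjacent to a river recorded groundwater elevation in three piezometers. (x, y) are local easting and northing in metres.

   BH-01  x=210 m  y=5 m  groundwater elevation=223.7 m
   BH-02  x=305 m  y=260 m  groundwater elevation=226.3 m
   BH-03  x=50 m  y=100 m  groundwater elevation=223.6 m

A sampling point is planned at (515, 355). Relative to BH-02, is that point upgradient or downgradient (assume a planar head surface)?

Differences from BH-01: to BH-02 (Δx, Δy, Δh) = (95, 255, +2.6); to BH-03 = (-160, 95, -0.1).
Solve a·Δx + b·Δy = Δh: det = 95·95 − (-160)·255 = 49825.
∂h/∂x = [(+2.6)·95 − (-0.1)·255] / 49825 = +0.005469
∂h/∂y = [95·(-0.1) − (-160)·(+2.6)] / 49825 = +0.008159
Head at (515, 355) = 223.7 + (+0.005469)·(305) + (+0.008159)·(350) = 228.22 m.
That is higher than the 226.3 m at BH-02, so the point is upgradient.

upgradient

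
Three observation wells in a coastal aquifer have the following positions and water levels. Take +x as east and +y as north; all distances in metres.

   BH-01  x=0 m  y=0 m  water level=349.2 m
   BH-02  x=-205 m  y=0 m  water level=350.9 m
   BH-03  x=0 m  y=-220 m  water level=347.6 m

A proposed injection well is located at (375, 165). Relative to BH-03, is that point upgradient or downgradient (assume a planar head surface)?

∂h/∂x = (350.9 − 349.2) / (-205 − 0) = -0.008293
∂h/∂y = (347.6 − 349.2) / (-220 − 0) = +0.007273
Head at (375, 165) = 349.2 + (-0.008293)·(375) + (+0.007273)·(165) = 347.29 m.
That is lower than the 347.6 m at BH-03, so the point is downgradient.

downgradient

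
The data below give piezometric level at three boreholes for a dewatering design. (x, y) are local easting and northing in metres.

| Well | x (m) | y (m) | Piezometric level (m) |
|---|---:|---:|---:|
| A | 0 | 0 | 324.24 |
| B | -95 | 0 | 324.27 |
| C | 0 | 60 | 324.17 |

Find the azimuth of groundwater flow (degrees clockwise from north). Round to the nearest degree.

∂h/∂x = (324.27 − 324.24) / (-95 − 0) = -0.0003158
∂h/∂y = (324.17 − 324.24) / (60 − 0) = -0.001167
Flow direction (−∇h) has components (+0.0003158 E, +0.001167 N).
Azimuth = atan2(E, N) = atan2(+0.0003158, +0.001167) = 15.1° ≈ 015°.

015°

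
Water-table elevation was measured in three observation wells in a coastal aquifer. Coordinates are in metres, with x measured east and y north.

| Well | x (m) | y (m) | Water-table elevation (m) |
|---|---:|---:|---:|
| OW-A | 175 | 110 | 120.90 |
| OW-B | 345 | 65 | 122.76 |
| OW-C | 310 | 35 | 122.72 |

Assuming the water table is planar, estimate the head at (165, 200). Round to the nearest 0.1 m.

120.0 m

With h = a·x + b·y + c and OW-A as origin, the differences give:
  170·a + (-45)·b = +1.86
  135·a + (-75)·b = +1.82
Eliminate b (×(-75) and ×(-45), subtract): -6675·a = -57.600 → a = ∂h/∂x = +0.008629
Back-substitute: b = ∂h/∂y = -0.008734.
h(165, 200) = 120.90 + (+0.008629)·(-10) + (-0.008734)·(90) = 120.90 -0.086 -0.786 = 120.028 m.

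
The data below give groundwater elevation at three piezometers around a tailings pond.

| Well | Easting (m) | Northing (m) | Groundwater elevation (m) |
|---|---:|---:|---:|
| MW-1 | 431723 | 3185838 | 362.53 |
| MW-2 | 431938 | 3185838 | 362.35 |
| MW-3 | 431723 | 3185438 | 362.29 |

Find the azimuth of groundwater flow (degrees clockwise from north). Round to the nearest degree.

126°

∂h/∂x = (362.35 − 362.53) / (431938 − 431723) = -0.0008372
∂h/∂y = (362.29 − 362.53) / (3185438 − 3185838) = +0.0006000
Flow direction (−∇h) has components (+0.0008372 E, -0.0006000 N).
Azimuth = atan2(E, N) = atan2(+0.0008372, -0.0006000) = 125.6° ≈ 126°.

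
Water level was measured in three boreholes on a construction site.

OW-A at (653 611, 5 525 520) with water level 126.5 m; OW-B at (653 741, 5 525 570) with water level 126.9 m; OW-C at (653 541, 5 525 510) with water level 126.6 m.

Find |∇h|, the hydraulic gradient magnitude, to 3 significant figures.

0.0191

With h = a·x + b·y + c and OW-A as origin, the differences give:
  130·a + 50·b = +0.4
  (-70)·a + (-10)·b = +0.1
Eliminate b (×(-10) and ×50, subtract): 2200·a = -9.00 → a = ∂h/∂x = -0.004091
Back-substitute: b = ∂h/∂y = +0.01864.
|∇h| = √(-0.004091² + 0.01864²) = 0.01908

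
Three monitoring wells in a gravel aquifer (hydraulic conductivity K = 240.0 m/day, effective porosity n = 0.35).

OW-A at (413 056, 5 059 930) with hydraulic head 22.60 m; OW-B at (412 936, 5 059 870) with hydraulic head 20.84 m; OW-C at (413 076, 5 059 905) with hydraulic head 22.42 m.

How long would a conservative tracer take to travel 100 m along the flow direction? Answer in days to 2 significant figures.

Differences from OW-A: to OW-B (Δx, Δy, Δh) = (-120, -60, -1.76); to OW-C = (20, -25, -0.18).
Determinant of the coordinate differences = (-120)·(-25) − 20·(-60) = 4200.
∂h/∂x = [(-1.76)·(-25) − (-0.18)·(-60)] / 4200 = +0.007905
∂h/∂y = [(-120)·(-0.18) − 20·(-1.76)] / 4200 = +0.01352
|∇h| = √(0.007905² + 0.01352²) = 0.01566
Seepage velocity v = K·i/n = 240.0 × 0.01566 / 0.35 = 10.74 m/day.
t = 100 / 10.74 = 9.311 days.

9.3 days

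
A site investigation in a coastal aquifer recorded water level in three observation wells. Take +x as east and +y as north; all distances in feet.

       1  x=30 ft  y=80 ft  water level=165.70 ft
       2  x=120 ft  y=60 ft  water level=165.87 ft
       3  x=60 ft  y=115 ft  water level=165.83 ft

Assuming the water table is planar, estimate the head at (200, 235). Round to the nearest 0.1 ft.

166.4 ft

Differences from 1: to 2 (Δx, Δy, Δh) = (90, -20, +0.17); to 3 = (30, 35, +0.13).
Solve a·Δx + b·Δy = Δh: det = 90·35 − 30·(-20) = 3750.
∂h/∂x = [(+0.17)·35 − (+0.13)·(-20)] / 3750 = +0.002280
∂h/∂y = [90·(+0.13) − 30·(+0.17)] / 3750 = +0.001760
h(200, 235) = 165.70 + (+0.002280)·(170) + (+0.001760)·(155) = 165.70 +0.388 +0.273 = 166.360 ft.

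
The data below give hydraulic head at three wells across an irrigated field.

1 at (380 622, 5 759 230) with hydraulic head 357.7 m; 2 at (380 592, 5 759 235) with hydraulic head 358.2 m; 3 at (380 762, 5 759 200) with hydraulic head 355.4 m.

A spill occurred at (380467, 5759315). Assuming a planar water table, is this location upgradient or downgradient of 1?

upgradient

With h = a·x + b·y + c and 1 as origin, the differences give:
  (-30)·a + 5·b = +0.5
  140·a + (-30)·b = -2.3
Eliminate b (×(-30) and ×5, subtract): 200·a = -3.50 → a = ∂h/∂x = -0.01750
Back-substitute: b = ∂h/∂y = -0.005000.
Head at (380467, 5759315) = 357.7 + (-0.01750)·(-155) + (-0.005000)·(85) = 359.99 m.
That is higher than the 357.7 m at 1, so the point is upgradient.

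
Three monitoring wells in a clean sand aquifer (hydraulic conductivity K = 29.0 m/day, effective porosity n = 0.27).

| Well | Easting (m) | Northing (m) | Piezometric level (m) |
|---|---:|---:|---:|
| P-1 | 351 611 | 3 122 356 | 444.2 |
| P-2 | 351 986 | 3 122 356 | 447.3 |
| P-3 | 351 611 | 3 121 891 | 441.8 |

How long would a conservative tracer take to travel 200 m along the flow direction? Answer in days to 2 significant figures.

∂h/∂x = (447.3 − 444.2) / (351986 − 351611) = +0.008267
∂h/∂y = (441.8 − 444.2) / (3121891 − 3122356) = +0.005161
|∇h| = √(0.008267² + 0.005161²) = 0.009746
Seepage velocity v = K·i/n = 29.0 × 0.009746 / 0.27 = 1.047 m/day.
t = 200 / 1.047 = 191 days.

190 days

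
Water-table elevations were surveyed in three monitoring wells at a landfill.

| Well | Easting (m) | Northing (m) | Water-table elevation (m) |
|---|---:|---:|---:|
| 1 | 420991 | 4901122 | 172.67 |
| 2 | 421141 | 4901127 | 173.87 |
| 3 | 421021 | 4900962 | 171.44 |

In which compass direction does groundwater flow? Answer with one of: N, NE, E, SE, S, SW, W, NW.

With h = a·x + b·y + c and 1 as origin, the differences give:
  150·a + 5·b = +1.20
  30·a + (-160)·b = -1.23
Eliminate b (×(-160) and ×5, subtract): -24150·a = -185.850 → a = ∂h/∂x = +0.007696
Back-substitute: b = ∂h/∂y = +0.009130.
Flow = −∇h = (-0.007696 east, -0.009130 north), which points southwest.

SW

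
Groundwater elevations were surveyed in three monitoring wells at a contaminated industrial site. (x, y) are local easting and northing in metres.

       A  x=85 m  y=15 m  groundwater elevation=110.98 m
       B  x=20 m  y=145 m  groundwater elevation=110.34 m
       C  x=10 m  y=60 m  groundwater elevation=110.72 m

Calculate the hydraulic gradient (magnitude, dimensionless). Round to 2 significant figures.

With h = a·x + b·y + c and A as origin, the differences give:
  (-65)·a + 130·b = -0.64
  (-75)·a + 45·b = -0.26
Eliminate b (×45 and ×130, subtract): 6825·a = 5.000 → a = ∂h/∂x = +0.0007326
Back-substitute: b = ∂h/∂y = -0.004557.
|∇h| = √(0.0007326² + -0.004557²) = 0.004616

0.0046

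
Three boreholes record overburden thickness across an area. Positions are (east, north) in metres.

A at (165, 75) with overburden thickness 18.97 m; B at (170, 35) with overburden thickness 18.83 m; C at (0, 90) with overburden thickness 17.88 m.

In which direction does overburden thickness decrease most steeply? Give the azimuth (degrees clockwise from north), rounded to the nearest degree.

238°

With d = a·x + b·y + c and A as origin, the differences give:
  5·a + (-40)·b = -0.14
  (-165)·a + 15·b = -1.09
Eliminate b (×15 and ×(-40), subtract): -6525·a = -45.700 → a = ∂d/∂x = +0.007004
Back-substitute: b = ∂d/∂y = +0.004375.
Steepest decrease is along −∇f: components (-0.007004 E, -0.004375 N).
Azimuth = atan2(-0.007004, -0.004375) = 238.0° ≈ 238°.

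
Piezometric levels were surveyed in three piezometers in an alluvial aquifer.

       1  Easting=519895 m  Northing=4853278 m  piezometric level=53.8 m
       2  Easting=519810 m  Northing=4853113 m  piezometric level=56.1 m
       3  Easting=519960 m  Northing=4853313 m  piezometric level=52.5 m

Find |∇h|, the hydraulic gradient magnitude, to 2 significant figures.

0.018

Three-point gradient (reference 1): Δ to 2 = (-85, -165, +2.3), Δ to 3 = (65, 35, -1.3).
∂h/∂x = -0.01729, ∂h/∂y = -0.005032 (det = 7750).
|∇h| = √(-0.01729² + -0.005032²) = 0.01801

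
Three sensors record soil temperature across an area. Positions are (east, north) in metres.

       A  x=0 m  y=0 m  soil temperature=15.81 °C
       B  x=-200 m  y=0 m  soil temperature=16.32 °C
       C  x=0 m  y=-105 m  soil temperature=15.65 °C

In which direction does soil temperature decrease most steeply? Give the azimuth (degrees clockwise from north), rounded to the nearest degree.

∂T/∂x = (16.32 − 15.81) / (-200 − 0) = -0.002550
∂T/∂y = (15.65 − 15.81) / (-105 − 0) = +0.001524
Steepest decrease is along −∇f: components (+0.002550 E, -0.001524 N).
Azimuth = atan2(+0.002550, -0.001524) = 120.9° ≈ 121°.

121°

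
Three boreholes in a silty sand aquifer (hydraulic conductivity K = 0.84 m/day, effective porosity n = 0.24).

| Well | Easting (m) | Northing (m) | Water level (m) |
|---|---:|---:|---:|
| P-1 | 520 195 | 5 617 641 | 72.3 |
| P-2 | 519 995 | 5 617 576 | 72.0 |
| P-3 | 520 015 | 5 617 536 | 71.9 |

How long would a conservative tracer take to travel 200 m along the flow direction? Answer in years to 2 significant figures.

Taking P-1 as reference: P-2−P-1 = (-200, -65, -0.3); P-3−P-1 = (-180, -105, -0.4).
Solve a·Δx + b·Δy = Δh: det = (-200)·(-105) − (-180)·(-65) = 9300.
∂h/∂x = [(-0.3)·(-105) − (-0.4)·(-65)] / 9300 = +0.0005914
∂h/∂y = [(-200)·(-0.4) − (-180)·(-0.3)] / 9300 = +0.002796
|∇h| = √(0.0005914² + 0.002796²) = 0.002858
Seepage velocity v = K·i/n = 0.84 × 0.002858 / 0.24 = 0.01 m/day.
t = 200 / 0.01 = 2e+04 days = 54.8 years.

55 years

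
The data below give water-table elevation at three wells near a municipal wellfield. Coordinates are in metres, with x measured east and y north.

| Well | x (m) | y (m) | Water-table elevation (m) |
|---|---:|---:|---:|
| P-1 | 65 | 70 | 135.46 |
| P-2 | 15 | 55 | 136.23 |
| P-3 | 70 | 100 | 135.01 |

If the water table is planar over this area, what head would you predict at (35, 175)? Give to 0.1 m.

134.4 m

Three-point gradient (reference P-1): Δ to P-2 = (-50, -15, +0.77), Δ to P-3 = (5, 30, -0.45).
∂h/∂x = -0.01147, ∂h/∂y = -0.01309 (det = -1425).
h(35, 175) = 135.46 + (-0.01147)·(-30) + (-0.01309)·(105) = 135.46 +0.344 -1.374 = 134.430 m.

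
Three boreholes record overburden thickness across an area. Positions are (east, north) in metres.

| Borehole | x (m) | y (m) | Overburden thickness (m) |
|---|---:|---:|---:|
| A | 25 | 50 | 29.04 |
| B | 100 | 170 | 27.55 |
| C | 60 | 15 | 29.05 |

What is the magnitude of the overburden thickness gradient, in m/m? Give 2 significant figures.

0.011 m/m

With d = a·x + b·y + c and A as origin, the differences give:
  75·a + 120·b = -1.49
  35·a + (-35)·b = +0.01
Eliminate b (×(-35) and ×120, subtract): -6825·a = 50.950 → a = ∂d/∂x = -0.007465
Back-substitute: b = ∂d/∂y = -0.007751.
|∇f| = √(-0.007465² + -0.007751²) = 0.01076 m/m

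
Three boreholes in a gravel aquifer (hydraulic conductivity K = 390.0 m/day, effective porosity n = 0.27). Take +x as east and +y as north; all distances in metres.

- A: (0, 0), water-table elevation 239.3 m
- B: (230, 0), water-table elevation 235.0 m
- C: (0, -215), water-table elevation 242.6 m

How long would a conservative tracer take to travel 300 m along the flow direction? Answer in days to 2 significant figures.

8.6 days

∂h/∂x = (235.0 − 239.3) / (230 − 0) = -0.01870
∂h/∂y = (242.6 − 239.3) / (-215 − 0) = -0.01535
|∇h| = √(-0.01870² + -0.01535²) = 0.02419
Seepage velocity v = K·i/n = 390.0 × 0.02419 / 0.27 = 34.94 m/day.
t = 300 / 34.94 = 8.586 days.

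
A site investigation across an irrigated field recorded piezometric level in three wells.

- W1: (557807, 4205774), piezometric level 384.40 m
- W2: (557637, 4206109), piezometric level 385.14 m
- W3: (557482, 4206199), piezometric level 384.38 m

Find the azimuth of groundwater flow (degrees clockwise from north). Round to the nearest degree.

233°

Differences from W1: to W2 (Δx, Δy, Δh) = (-170, 335, +0.74); to W3 = (-325, 425, -0.02).
Determinant of the coordinate differences = (-170)·425 − (-325)·335 = 36625.
∂h/∂x = [(+0.74)·425 − (-0.02)·335] / 36625 = +0.008770
∂h/∂y = [(-170)·(-0.02) − (-325)·(+0.74)] / 36625 = +0.006659
Flow direction (−∇h) has components (-0.008770 E, -0.006659 N).
Azimuth = atan2(E, N) = atan2(-0.008770, -0.006659) = 232.8° ≈ 233°.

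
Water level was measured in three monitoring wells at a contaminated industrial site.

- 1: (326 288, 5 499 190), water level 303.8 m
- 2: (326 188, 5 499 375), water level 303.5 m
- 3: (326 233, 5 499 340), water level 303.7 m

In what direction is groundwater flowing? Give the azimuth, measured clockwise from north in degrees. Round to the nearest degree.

Three-point gradient (reference 1): Δ to 2 = (-100, 185, -0.3), Δ to 3 = (-55, 150, -0.1).
∂h/∂x = +0.005492, ∂h/∂y = +0.001347 (det = -4825).
Flow direction (−∇h) has components (-0.005492 E, -0.001347 N).
Azimuth = atan2(E, N) = atan2(-0.005492, -0.001347) = 256.2° ≈ 256°.

256°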